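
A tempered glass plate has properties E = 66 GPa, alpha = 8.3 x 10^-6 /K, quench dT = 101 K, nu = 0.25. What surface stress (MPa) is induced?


Tempering stress: sigma = E * alpha * dT / (1 - nu)
  E (MPa) = 66 * 1000 = 66000
  Numerator = 66000 * (8.3 x 10^-6) * 101 = 55.3278
  Denominator = 1 - 0.25 = 0.75
  sigma = 55.3278 / 0.75 = 73.8 MPa

73.8 MPa


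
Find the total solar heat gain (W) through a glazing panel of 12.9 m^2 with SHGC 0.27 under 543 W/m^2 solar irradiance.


Solar heat gain: Q = Area * SHGC * Irradiance
  Q = 12.9 * 0.27 * 543 = 1891.3 W

1891.3 W


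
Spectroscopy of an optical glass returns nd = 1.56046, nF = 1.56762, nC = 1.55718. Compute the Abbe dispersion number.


Abbe number formula: Vd = (nd - 1) / (nF - nC)
  nd - 1 = 1.56046 - 1 = 0.56046
  nF - nC = 1.56762 - 1.55718 = 0.01044
  Vd = 0.56046 / 0.01044 = 53.68

53.68


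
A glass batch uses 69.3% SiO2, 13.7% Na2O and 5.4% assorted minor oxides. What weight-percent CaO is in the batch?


Pieces sum to 100%:
  CaO = 100 - (SiO2 + Na2O + others)
  CaO = 100 - (69.3 + 13.7 + 5.4) = 11.6%

11.6%


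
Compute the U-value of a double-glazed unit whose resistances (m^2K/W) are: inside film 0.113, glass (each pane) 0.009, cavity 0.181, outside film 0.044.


Total thermal resistance (series):
  R_total = R_in + R_glass + R_air + R_glass + R_out
  R_total = 0.113 + 0.009 + 0.181 + 0.009 + 0.044 = 0.356 m^2K/W
U-value = 1 / R_total = 1 / 0.356 = 2.809 W/m^2K

2.809 W/m^2K


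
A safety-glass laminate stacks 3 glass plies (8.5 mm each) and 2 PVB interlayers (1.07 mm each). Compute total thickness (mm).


Total thickness = glass contribution + PVB contribution
  Glass: 3 * 8.5 = 25.5 mm
  PVB: 2 * 1.07 = 2.14 mm
  Total = 25.5 + 2.14 = 27.64 mm

27.64 mm


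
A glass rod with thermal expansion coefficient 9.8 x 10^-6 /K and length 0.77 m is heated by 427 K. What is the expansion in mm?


Thermal expansion formula: dL = alpha * L0 * dT
  dL = (9.8 x 10^-6) * 0.77 * 427 = 0.00322214 m
Convert to mm: 0.00322214 * 1000 = 3.2221 mm

3.2221 mm


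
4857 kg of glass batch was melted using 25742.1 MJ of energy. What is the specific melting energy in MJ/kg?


Rearrange E = m * s for s:
  s = E / m
  s = 25742.1 / 4857 = 5.3 MJ/kg

5.3 MJ/kg


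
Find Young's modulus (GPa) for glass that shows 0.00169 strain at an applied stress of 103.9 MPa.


Young's modulus: E = stress / strain
  E = 103.9 MPa / 0.00169 = 61479.29 MPa
Convert to GPa: 61479.29 / 1000 = 61.48 GPa

61.48 GPa


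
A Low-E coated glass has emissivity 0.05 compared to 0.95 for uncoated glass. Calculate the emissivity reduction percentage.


Percentage reduction = (1 - coated/uncoated) * 100
  Ratio = 0.05 / 0.95 = 0.0526
  Reduction = (1 - 0.0526) * 100 = 94.7%

94.7%


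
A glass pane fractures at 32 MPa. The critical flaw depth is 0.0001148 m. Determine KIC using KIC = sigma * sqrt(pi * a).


Fracture toughness: KIC = sigma * sqrt(pi * a)
  pi * a = pi * 0.0001148 = 0.000360655
  sqrt(pi * a) = 0.018991
  KIC = 32 * 0.018991 = 0.608 MPa*sqrt(m)

0.608 MPa*sqrt(m)


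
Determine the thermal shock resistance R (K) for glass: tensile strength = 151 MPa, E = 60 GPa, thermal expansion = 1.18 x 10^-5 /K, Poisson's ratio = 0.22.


Thermal shock resistance: R = sigma * (1 - nu) / (E * alpha)
  Numerator = 151 * (1 - 0.22) = 117.78
  Denominator = 60 * 1000 * (1.18 x 10^-5) = 0.708
  R = 117.78 / 0.708 = 166.4 K

166.4 K


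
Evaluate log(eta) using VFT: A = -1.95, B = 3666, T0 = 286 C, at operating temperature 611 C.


VFT equation: log(eta) = A + B / (T - T0)
  T - T0 = 611 - 286 = 325
  B / (T - T0) = 3666 / 325 = 11.28
  log(eta) = -1.95 + 11.28 = 9.33

9.33


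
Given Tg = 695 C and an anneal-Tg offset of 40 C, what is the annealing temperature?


The annealing temperature is Tg plus the offset:
  T_anneal = 695 + 40 = 735 C

735 C


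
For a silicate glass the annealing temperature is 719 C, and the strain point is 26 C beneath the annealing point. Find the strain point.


Strain point = annealing point - difference:
  T_strain = 719 - 26 = 693 C

693 C


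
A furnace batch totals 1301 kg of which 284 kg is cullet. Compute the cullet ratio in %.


Cullet ratio = (cullet mass / total batch mass) * 100
  Ratio = 284 / 1301 * 100 = 21.83%

21.83%


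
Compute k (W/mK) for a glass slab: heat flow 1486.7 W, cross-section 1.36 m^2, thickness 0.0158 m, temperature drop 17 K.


Fourier's law rearranged: k = Q * t / (A * dT)
  Numerator = 1486.7 * 0.0158 = 23.48986
  Denominator = 1.36 * 17 = 23.12
  k = 23.48986 / 23.12 = 1.016 W/mK

1.016 W/mK


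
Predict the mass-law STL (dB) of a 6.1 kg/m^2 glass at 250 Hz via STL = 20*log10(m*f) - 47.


Mass law: STL = 20 * log10(m * f) - 47
  m * f = 6.1 * 250 = 1525
  log10(1525) = 3.18327
  STL = 20 * 3.18327 - 47 = 63.6654 - 47 = 16.7 dB

16.7 dB


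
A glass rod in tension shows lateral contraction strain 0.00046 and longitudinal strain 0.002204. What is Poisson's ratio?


Poisson's ratio: nu = lateral strain / axial strain
  nu = 0.00046 / 0.002204 = 0.2087

0.2087


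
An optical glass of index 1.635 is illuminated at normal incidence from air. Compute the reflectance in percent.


Fresnel reflectance at normal incidence:
  R = ((n - 1)/(n + 1))^2
  (n - 1)/(n + 1) = (1.635 - 1)/(1.635 + 1) = 0.240987
  R = 0.240987^2 = 0.0580747
  R(%) = 0.0580747 * 100 = 5.807%

5.807%


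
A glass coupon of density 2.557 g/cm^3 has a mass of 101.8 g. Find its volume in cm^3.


Rearrange rho = m / V:
  V = m / rho
  V = 101.8 / 2.557 = 39.812 cm^3

39.812 cm^3


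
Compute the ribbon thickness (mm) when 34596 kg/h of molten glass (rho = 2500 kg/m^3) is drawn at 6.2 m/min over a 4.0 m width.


Ribbon cross-section from mass balance:
  Volume rate = throughput / density = 34596 / 2500 = 13.8384 m^3/h
  thickness = volume rate / (speed * 60 * width), i.e.
  thickness = throughput / (60 * speed * width * density) * 1000
  thickness = 34596 / (60 * 6.2 * 4.0 * 2500) * 1000 = 9.3 mm

9.3 mm


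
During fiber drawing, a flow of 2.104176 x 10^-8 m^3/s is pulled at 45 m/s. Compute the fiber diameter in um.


Cross-sectional area from continuity:
  A = Q / v = 2.104176 x 10^-8 / 45 = 4.675947 x 10^-10 m^2
Diameter from circular cross-section:
  d = sqrt(4A / pi) * 10^6 (m -> um)
  d = sqrt(4 * 4.675947 x 10^-10 / pi) * 10^6 = 24.4 um

24.4 um


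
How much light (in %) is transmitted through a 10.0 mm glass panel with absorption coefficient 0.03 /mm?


Beer-Lambert law: T = exp(-alpha * thickness)
  exponent = -0.03 * 10.0 = -0.3
  T = exp(-0.3) = 0.7408
  Percentage = 0.7408 * 100 = 74.08%

74.08%


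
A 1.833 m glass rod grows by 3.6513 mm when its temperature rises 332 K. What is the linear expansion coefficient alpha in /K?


Rearrange dL = alpha * L0 * dT for alpha:
  alpha = dL / (L0 * dT)
  alpha = (3.6513 / 1000) / (1.833 * 332) = 0.000006 /K = 6 x 10^-6 /K

6 x 10^-6 /K


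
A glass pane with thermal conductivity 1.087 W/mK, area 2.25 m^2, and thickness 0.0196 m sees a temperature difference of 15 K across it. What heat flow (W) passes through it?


Fourier's law: Q = k * A * dT / t
  Q = 1.087 * 2.25 * 15 / 0.0196
  Q = 36.68625 / 0.0196 = 1871.7 W

1871.7 W


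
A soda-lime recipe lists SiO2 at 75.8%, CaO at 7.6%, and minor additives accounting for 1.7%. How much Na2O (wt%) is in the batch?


Pieces sum to 100%:
  Na2O = 100 - (SiO2 + CaO + others)
  Na2O = 100 - (75.8 + 7.6 + 1.7) = 14.9%

14.9%


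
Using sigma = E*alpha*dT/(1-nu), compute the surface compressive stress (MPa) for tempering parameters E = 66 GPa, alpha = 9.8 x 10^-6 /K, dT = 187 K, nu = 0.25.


Tempering stress: sigma = E * alpha * dT / (1 - nu)
  E (MPa) = 66 * 1000 = 66000
  Numerator = 66000 * (9.8 x 10^-6) * 187 = 120.9516
  Denominator = 1 - 0.25 = 0.75
  sigma = 120.9516 / 0.75 = 161.3 MPa

161.3 MPa


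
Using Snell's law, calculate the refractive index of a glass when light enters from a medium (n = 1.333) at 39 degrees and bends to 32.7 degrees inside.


Apply Snell's law: n1 * sin(theta1) = n2 * sin(theta2)
  n2 = n1 * sin(theta1) / sin(theta2)
  sin(39) = 0.62932
  sin(32.7) = 0.54024
  n2 = 1.333 * 0.62932 / 0.54024 = 1.5528

1.5528


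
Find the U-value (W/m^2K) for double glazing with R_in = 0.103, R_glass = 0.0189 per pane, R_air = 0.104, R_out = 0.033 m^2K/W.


Total thermal resistance (series):
  R_total = R_in + R_glass + R_air + R_glass + R_out
  R_total = 0.103 + 0.0189 + 0.104 + 0.0189 + 0.033 = 0.2778 m^2K/W
U-value = 1 / R_total = 1 / 0.2778 = 3.6 W/m^2K

3.6 W/m^2K


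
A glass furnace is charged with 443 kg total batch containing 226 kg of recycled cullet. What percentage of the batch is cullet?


Cullet ratio = (cullet mass / total batch mass) * 100
  Ratio = 226 / 443 * 100 = 51.02%

51.02%


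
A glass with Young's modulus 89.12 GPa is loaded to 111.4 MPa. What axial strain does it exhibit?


Rearrange E = sigma / epsilon:
  epsilon = sigma / E
  E (MPa) = 89.12 * 1000 = 89120
  epsilon = 111.4 / 89120 = 0.00125

0.00125


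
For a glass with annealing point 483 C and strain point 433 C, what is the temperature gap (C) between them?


Gap = T_anneal - T_strain:
  gap = 483 - 433 = 50 C

50 C


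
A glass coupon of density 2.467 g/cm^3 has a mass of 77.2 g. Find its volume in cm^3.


Rearrange rho = m / V:
  V = m / rho
  V = 77.2 / 2.467 = 31.293 cm^3

31.293 cm^3


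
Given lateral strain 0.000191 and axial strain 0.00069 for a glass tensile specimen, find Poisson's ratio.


Poisson's ratio: nu = lateral strain / axial strain
  nu = 0.000191 / 0.00069 = 0.2768

0.2768


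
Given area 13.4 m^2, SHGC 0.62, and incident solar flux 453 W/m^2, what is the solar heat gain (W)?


Solar heat gain: Q = Area * SHGC * Irradiance
  Q = 13.4 * 0.62 * 453 = 3763.5 W

3763.5 W


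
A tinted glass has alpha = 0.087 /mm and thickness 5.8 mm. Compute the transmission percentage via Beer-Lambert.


Beer-Lambert law: T = exp(-alpha * thickness)
  exponent = -0.087 * 5.8 = -0.5046
  T = exp(-0.5046) = 0.6037
  Percentage = 0.6037 * 100 = 60.37%

60.37%


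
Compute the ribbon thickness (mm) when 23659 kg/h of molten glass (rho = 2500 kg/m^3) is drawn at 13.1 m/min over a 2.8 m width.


Ribbon cross-section from mass balance:
  Volume rate = throughput / density = 23659 / 2500 = 9.4636 m^3/h
  thickness = volume rate / (speed * 60 * width), i.e.
  thickness = throughput / (60 * speed * width * density) * 1000
  thickness = 23659 / (60 * 13.1 * 2.8 * 2500) * 1000 = 4.3 mm

4.3 mm


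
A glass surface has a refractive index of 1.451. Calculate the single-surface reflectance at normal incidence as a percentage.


Fresnel reflectance at normal incidence:
  R = ((n - 1)/(n + 1))^2
  (n - 1)/(n + 1) = (1.451 - 1)/(1.451 + 1) = 0.184007
  R = 0.184007^2 = 0.0338586
  R(%) = 0.0338586 * 100 = 3.386%

3.386%


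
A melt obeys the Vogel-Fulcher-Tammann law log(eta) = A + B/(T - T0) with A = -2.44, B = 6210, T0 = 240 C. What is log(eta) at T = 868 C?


VFT equation: log(eta) = A + B / (T - T0)
  T - T0 = 868 - 240 = 628
  B / (T - T0) = 6210 / 628 = 9.889
  log(eta) = -2.44 + 9.889 = 7.449

7.449


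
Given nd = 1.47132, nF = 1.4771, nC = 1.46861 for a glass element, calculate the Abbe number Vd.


Abbe number formula: Vd = (nd - 1) / (nF - nC)
  nd - 1 = 1.47132 - 1 = 0.47132
  nF - nC = 1.4771 - 1.46861 = 0.00849
  Vd = 0.47132 / 0.00849 = 55.51

55.51


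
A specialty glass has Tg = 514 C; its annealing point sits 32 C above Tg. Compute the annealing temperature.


The annealing temperature is Tg plus the offset:
  T_anneal = 514 + 32 = 546 C

546 C


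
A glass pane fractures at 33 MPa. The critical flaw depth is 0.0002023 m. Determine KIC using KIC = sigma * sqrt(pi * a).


Fracture toughness: KIC = sigma * sqrt(pi * a)
  pi * a = pi * 0.0002023 = 0.000635544
  sqrt(pi * a) = 0.02521
  KIC = 33 * 0.02521 = 0.832 MPa*sqrt(m)

0.832 MPa*sqrt(m)


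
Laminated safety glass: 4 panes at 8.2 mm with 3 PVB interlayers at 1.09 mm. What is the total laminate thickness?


Total thickness = glass contribution + PVB contribution
  Glass: 4 * 8.2 = 32.8 mm
  PVB: 3 * 1.09 = 3.27 mm
  Total = 32.8 + 3.27 = 36.07 mm

36.07 mm


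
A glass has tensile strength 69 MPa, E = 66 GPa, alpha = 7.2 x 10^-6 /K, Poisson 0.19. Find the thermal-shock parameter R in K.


Thermal shock resistance: R = sigma * (1 - nu) / (E * alpha)
  Numerator = 69 * (1 - 0.19) = 55.89
  Denominator = 66 * 1000 * (7.2 x 10^-6) = 0.4752
  R = 55.89 / 0.4752 = 117.6 K

117.6 K


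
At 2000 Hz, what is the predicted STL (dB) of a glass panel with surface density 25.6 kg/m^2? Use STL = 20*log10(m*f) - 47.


Mass law: STL = 20 * log10(m * f) - 47
  m * f = 25.6 * 2000 = 51200
  log10(51200) = 4.70927
  STL = 20 * 4.70927 - 47 = 94.1854 - 47 = 47.2 dB

47.2 dB


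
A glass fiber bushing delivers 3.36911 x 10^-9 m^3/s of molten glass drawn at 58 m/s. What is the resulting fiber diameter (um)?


Cross-sectional area from continuity:
  A = Q / v = 3.36911 x 10^-9 / 58 = 5.80881 x 10^-11 m^2
Diameter from circular cross-section:
  d = sqrt(4A / pi) * 10^6 (m -> um)
  d = sqrt(4 * 5.80881 x 10^-11 / pi) * 10^6 = 8.6 um

8.6 um


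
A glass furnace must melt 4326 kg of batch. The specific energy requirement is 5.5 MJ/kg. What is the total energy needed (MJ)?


Total energy = mass * specific energy
  E = 4326 * 5.5 = 23793 MJ

23793 MJ


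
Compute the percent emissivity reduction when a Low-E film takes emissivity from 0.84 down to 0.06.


Percentage reduction = (1 - coated/uncoated) * 100
  Ratio = 0.06 / 0.84 = 0.0714
  Reduction = (1 - 0.0714) * 100 = 92.9%

92.9%


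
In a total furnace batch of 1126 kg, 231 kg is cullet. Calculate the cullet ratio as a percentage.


Cullet ratio = (cullet mass / total batch mass) * 100
  Ratio = 231 / 1126 * 100 = 20.52%

20.52%


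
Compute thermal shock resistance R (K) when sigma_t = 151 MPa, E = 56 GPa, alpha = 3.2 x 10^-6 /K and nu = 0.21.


Thermal shock resistance: R = sigma * (1 - nu) / (E * alpha)
  Numerator = 151 * (1 - 0.21) = 119.29
  Denominator = 56 * 1000 * (3.2 x 10^-6) = 0.1792
  R = 119.29 / 0.1792 = 665.7 K

665.7 K


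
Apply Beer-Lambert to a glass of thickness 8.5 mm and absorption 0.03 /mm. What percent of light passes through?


Beer-Lambert law: T = exp(-alpha * thickness)
  exponent = -0.03 * 8.5 = -0.255
  T = exp(-0.255) = 0.7749
  Percentage = 0.7749 * 100 = 77.49%

77.49%


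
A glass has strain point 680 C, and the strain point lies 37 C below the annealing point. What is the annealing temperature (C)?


T_anneal = T_strain + gap:
  T_anneal = 680 + 37 = 717 C

717 C


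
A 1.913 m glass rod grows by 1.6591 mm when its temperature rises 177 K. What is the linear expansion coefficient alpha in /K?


Rearrange dL = alpha * L0 * dT for alpha:
  alpha = dL / (L0 * dT)
  alpha = (1.6591 / 1000) / (1.913 * 177) = 0.0000049 /K = 4.9 x 10^-6 /K

4.9 x 10^-6 /K


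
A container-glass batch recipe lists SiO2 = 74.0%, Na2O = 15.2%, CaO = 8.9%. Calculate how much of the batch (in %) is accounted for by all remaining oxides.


Sum the three major oxides:
  SiO2 + Na2O + CaO = 74.0 + 15.2 + 8.9 = 98.1%
Subtract from 100%:
  Others = 100 - 98.1 = 1.9%

1.9%


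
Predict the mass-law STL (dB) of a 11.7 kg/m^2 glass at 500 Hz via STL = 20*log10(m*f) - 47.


Mass law: STL = 20 * log10(m * f) - 47
  m * f = 11.7 * 500 = 5850
  log10(5850) = 3.76716
  STL = 20 * 3.76716 - 47 = 75.3432 - 47 = 28.3 dB

28.3 dB


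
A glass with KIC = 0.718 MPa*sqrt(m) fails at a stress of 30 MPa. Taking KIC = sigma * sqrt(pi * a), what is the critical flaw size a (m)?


Rearrange KIC = sigma * sqrt(pi * a):
  sqrt(pi * a) = KIC / sigma
  sqrt(pi * a) = 0.718 / 30 = 0.023933
  a = (KIC / sigma)^2 / pi
  a = 0.023933^2 / pi = 0.0001823 m

0.0001823 m


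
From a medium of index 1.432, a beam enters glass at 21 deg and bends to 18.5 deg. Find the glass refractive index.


Apply Snell's law: n1 * sin(theta1) = n2 * sin(theta2)
  n2 = n1 * sin(theta1) / sin(theta2)
  sin(21) = 0.358368
  sin(18.5) = 0.317305
  n2 = 1.432 * 0.358368 / 0.317305 = 1.6173

1.6173


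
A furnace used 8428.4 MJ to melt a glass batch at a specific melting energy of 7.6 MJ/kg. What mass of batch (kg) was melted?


Rearrange E = m * s for m:
  m = E / s
  m = 8428.4 / 7.6 = 1109.0 kg

1109.0 kg


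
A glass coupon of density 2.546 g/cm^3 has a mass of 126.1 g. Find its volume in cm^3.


Rearrange rho = m / V:
  V = m / rho
  V = 126.1 / 2.546 = 49.529 cm^3

49.529 cm^3


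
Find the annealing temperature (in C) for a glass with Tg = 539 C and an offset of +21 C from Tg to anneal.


The annealing temperature is Tg plus the offset:
  T_anneal = 539 + 21 = 560 C

560 C


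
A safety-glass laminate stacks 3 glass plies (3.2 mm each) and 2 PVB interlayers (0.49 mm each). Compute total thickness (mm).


Total thickness = glass contribution + PVB contribution
  Glass: 3 * 3.2 = 9.6 mm
  PVB: 2 * 0.49 = 0.98 mm
  Total = 9.6 + 0.98 = 10.58 mm

10.58 mm


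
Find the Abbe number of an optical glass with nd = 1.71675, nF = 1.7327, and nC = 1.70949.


Abbe number formula: Vd = (nd - 1) / (nF - nC)
  nd - 1 = 1.71675 - 1 = 0.71675
  nF - nC = 1.7327 - 1.70949 = 0.02321
  Vd = 0.71675 / 0.02321 = 30.88

30.88


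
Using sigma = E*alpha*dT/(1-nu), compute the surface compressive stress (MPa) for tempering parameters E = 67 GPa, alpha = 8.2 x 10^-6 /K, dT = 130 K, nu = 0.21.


Tempering stress: sigma = E * alpha * dT / (1 - nu)
  E (MPa) = 67 * 1000 = 67000
  Numerator = 67000 * (8.2 x 10^-6) * 130 = 71.422
  Denominator = 1 - 0.21 = 0.79
  sigma = 71.422 / 0.79 = 90.4 MPa

90.4 MPa


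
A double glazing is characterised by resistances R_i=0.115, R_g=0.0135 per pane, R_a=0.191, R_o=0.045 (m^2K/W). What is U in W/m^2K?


Total thermal resistance (series):
  R_total = R_in + R_glass + R_air + R_glass + R_out
  R_total = 0.115 + 0.0135 + 0.191 + 0.0135 + 0.045 = 0.378 m^2K/W
U-value = 1 / R_total = 1 / 0.378 = 2.646 W/m^2K

2.646 W/m^2K


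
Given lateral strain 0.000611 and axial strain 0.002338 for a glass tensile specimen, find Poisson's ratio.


Poisson's ratio: nu = lateral strain / axial strain
  nu = 0.000611 / 0.002338 = 0.2613

0.2613


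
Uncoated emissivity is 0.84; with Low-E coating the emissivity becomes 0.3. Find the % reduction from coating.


Percentage reduction = (1 - coated/uncoated) * 100
  Ratio = 0.3 / 0.84 = 0.3571
  Reduction = (1 - 0.3571) * 100 = 64.3%

64.3%


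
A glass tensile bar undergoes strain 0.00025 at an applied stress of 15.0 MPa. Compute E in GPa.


Young's modulus: E = stress / strain
  E = 15.0 MPa / 0.00025 = 60000 MPa
Convert to GPa: 60000 / 1000 = 60.0 GPa

60.0 GPa


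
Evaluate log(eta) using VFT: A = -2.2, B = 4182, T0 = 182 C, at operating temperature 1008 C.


VFT equation: log(eta) = A + B / (T - T0)
  T - T0 = 1008 - 182 = 826
  B / (T - T0) = 4182 / 826 = 5.063
  log(eta) = -2.2 + 5.063 = 2.863

2.863


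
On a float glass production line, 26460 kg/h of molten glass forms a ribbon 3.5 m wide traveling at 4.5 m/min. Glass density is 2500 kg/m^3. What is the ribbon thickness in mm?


Ribbon cross-section from mass balance:
  Volume rate = throughput / density = 26460 / 2500 = 10.584 m^3/h
  thickness = volume rate / (speed * 60 * width), i.e.
  thickness = throughput / (60 * speed * width * density) * 1000
  thickness = 26460 / (60 * 4.5 * 3.5 * 2500) * 1000 = 11.2 mm

11.2 mm


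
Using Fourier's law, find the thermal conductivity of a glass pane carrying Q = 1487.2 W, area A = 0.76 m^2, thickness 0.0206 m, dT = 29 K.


Fourier's law rearranged: k = Q * t / (A * dT)
  Numerator = 1487.2 * 0.0206 = 30.63632
  Denominator = 0.76 * 29 = 22.04
  k = 30.63632 / 22.04 = 1.39 W/mK

1.39 W/mK


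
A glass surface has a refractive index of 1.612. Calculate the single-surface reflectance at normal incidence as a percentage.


Fresnel reflectance at normal incidence:
  R = ((n - 1)/(n + 1))^2
  (n - 1)/(n + 1) = (1.612 - 1)/(1.612 + 1) = 0.234303
  R = 0.234303^2 = 0.0548979
  R(%) = 0.0548979 * 100 = 5.49%

5.49%


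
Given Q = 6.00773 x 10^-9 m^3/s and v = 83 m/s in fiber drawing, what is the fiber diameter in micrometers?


Cross-sectional area from continuity:
  A = Q / v = 6.00773 x 10^-9 / 83 = 7.238229 x 10^-11 m^2
Diameter from circular cross-section:
  d = sqrt(4A / pi) * 10^6 (m -> um)
  d = sqrt(4 * 7.238229 x 10^-11 / pi) * 10^6 = 9.6 um

9.6 um


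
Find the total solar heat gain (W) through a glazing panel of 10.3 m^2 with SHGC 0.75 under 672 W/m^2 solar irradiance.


Solar heat gain: Q = Area * SHGC * Irradiance
  Q = 10.3 * 0.75 * 672 = 5191.2 W

5191.2 W


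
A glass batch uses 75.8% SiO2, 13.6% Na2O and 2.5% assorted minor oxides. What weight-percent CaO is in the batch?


Pieces sum to 100%:
  CaO = 100 - (SiO2 + Na2O + others)
  CaO = 100 - (75.8 + 13.6 + 2.5) = 8.1%

8.1%


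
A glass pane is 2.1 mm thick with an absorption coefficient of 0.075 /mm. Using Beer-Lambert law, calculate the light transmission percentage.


Beer-Lambert law: T = exp(-alpha * thickness)
  exponent = -0.075 * 2.1 = -0.1575
  T = exp(-0.1575) = 0.8543
  Percentage = 0.8543 * 100 = 85.43%

85.43%


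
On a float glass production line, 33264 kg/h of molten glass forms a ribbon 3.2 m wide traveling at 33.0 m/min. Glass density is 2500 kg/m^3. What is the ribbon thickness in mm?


Ribbon cross-section from mass balance:
  Volume rate = throughput / density = 33264 / 2500 = 13.3056 m^3/h
  thickness = volume rate / (speed * 60 * width), i.e.
  thickness = throughput / (60 * speed * width * density) * 1000
  thickness = 33264 / (60 * 33.0 * 3.2 * 2500) * 1000 = 2.1 mm

2.1 mm


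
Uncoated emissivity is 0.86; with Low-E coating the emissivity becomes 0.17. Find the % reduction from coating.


Percentage reduction = (1 - coated/uncoated) * 100
  Ratio = 0.17 / 0.86 = 0.1977
  Reduction = (1 - 0.1977) * 100 = 80.2%

80.2%


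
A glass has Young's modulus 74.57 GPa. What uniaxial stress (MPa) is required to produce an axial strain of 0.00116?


Rearrange E = sigma / epsilon:
  sigma = E * epsilon
  E (MPa) = 74.57 * 1000 = 74570
  sigma = 74570 * 0.00116 = 86.5 MPa

86.5 MPa


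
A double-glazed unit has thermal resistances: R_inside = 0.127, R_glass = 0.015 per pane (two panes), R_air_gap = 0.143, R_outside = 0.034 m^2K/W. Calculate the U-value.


Total thermal resistance (series):
  R_total = R_in + R_glass + R_air + R_glass + R_out
  R_total = 0.127 + 0.015 + 0.143 + 0.015 + 0.034 = 0.334 m^2K/W
U-value = 1 / R_total = 1 / 0.334 = 2.994 W/m^2K

2.994 W/m^2K


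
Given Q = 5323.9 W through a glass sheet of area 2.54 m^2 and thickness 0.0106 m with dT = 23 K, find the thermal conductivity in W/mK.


Fourier's law rearranged: k = Q * t / (A * dT)
  Numerator = 5323.9 * 0.0106 = 56.43334
  Denominator = 2.54 * 23 = 58.42
  k = 56.43334 / 58.42 = 0.966 W/mK

0.966 W/mK


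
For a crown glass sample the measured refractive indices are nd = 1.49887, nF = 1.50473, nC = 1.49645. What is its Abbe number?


Abbe number formula: Vd = (nd - 1) / (nF - nC)
  nd - 1 = 1.49887 - 1 = 0.49887
  nF - nC = 1.50473 - 1.49645 = 0.00828
  Vd = 0.49887 / 0.00828 = 60.25

60.25


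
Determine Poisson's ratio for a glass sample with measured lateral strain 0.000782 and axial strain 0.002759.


Poisson's ratio: nu = lateral strain / axial strain
  nu = 0.000782 / 0.002759 = 0.2834

0.2834


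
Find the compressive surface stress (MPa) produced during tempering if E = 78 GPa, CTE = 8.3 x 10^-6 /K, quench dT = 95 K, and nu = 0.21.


Tempering stress: sigma = E * alpha * dT / (1 - nu)
  E (MPa) = 78 * 1000 = 78000
  Numerator = 78000 * (8.3 x 10^-6) * 95 = 61.503
  Denominator = 1 - 0.21 = 0.79
  sigma = 61.503 / 0.79 = 77.9 MPa

77.9 MPa


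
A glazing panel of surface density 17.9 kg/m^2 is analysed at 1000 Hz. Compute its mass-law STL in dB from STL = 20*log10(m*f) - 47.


Mass law: STL = 20 * log10(m * f) - 47
  m * f = 17.9 * 1000 = 17900
  log10(17900) = 4.25285
  STL = 20 * 4.25285 - 47 = 85.057 - 47 = 38.1 dB

38.1 dB


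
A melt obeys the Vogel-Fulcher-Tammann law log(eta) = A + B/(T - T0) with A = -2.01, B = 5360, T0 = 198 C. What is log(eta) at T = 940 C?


VFT equation: log(eta) = A + B / (T - T0)
  T - T0 = 940 - 198 = 742
  B / (T - T0) = 5360 / 742 = 7.224
  log(eta) = -2.01 + 7.224 = 5.214

5.214


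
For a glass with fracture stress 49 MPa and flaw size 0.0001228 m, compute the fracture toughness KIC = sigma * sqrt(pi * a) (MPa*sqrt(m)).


Fracture toughness: KIC = sigma * sqrt(pi * a)
  pi * a = pi * 0.0001228 = 0.000385788
  sqrt(pi * a) = 0.019641
  KIC = 49 * 0.019641 = 0.962 MPa*sqrt(m)

0.962 MPa*sqrt(m)


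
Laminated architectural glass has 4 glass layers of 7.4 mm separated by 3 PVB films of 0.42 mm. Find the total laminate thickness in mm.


Total thickness = glass contribution + PVB contribution
  Glass: 4 * 7.4 = 29.6 mm
  PVB: 3 * 0.42 = 1.26 mm
  Total = 29.6 + 1.26 = 30.86 mm

30.86 mm


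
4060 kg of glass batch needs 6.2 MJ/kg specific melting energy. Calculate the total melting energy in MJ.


Total energy = mass * specific energy
  E = 4060 * 6.2 = 25172 MJ

25172 MJ


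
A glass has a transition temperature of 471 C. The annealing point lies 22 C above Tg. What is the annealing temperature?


The annealing temperature is Tg plus the offset:
  T_anneal = 471 + 22 = 493 C

493 C


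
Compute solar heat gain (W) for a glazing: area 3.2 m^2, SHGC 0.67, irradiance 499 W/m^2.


Solar heat gain: Q = Area * SHGC * Irradiance
  Q = 3.2 * 0.67 * 499 = 1069.9 W

1069.9 W


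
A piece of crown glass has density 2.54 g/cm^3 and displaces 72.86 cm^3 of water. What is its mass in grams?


Rearrange rho = m / V:
  m = rho * V
  m = 2.54 * 72.86 = 185.064 g

185.064 g


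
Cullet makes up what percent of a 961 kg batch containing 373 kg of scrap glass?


Cullet ratio = (cullet mass / total batch mass) * 100
  Ratio = 373 / 961 * 100 = 38.81%

38.81%


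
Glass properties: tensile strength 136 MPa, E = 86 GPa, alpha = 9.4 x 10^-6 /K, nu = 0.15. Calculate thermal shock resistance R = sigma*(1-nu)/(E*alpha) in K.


Thermal shock resistance: R = sigma * (1 - nu) / (E * alpha)
  Numerator = 136 * (1 - 0.15) = 115.6
  Denominator = 86 * 1000 * (9.4 x 10^-6) = 0.8084
  R = 115.6 / 0.8084 = 143.0 K

143.0 K


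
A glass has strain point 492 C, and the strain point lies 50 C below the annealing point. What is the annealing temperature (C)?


T_anneal = T_strain + gap:
  T_anneal = 492 + 50 = 542 C

542 C


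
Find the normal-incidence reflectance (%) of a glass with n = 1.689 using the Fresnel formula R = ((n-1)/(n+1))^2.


Fresnel reflectance at normal incidence:
  R = ((n - 1)/(n + 1))^2
  (n - 1)/(n + 1) = (1.689 - 1)/(1.689 + 1) = 0.256229
  R = 0.256229^2 = 0.0656533
  R(%) = 0.0656533 * 100 = 6.565%

6.565%


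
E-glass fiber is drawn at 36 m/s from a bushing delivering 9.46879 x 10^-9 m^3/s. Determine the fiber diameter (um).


Cross-sectional area from continuity:
  A = Q / v = 9.46879 x 10^-9 / 36 = 2.630219 x 10^-10 m^2
Diameter from circular cross-section:
  d = sqrt(4A / pi) * 10^6 (m -> um)
  d = sqrt(4 * 2.630219 x 10^-10 / pi) * 10^6 = 18.3 um

18.3 um


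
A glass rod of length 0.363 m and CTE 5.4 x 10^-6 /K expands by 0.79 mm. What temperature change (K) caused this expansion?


Rearrange dL = alpha * L0 * dT for dT:
  dT = dL / (alpha * L0)
  dL (m) = 0.79 / 1000 = 0.00079
  dT = 0.00079 / ((5.4 x 10^-6) * 0.363) = 403.0 K

403.0 K


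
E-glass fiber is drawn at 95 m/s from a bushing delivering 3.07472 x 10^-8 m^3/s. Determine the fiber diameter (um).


Cross-sectional area from continuity:
  A = Q / v = 3.07472 x 10^-8 / 95 = 3.236547 x 10^-10 m^2
Diameter from circular cross-section:
  d = sqrt(4A / pi) * 10^6 (m -> um)
  d = sqrt(4 * 3.236547 x 10^-10 / pi) * 10^6 = 20.3 um

20.3 um


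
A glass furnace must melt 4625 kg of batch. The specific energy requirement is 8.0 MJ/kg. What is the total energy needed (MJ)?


Total energy = mass * specific energy
  E = 4625 * 8.0 = 37000 MJ

37000 MJ


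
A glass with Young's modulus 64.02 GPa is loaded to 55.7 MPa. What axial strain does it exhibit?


Rearrange E = sigma / epsilon:
  epsilon = sigma / E
  E (MPa) = 64.02 * 1000 = 64020
  epsilon = 55.7 / 64020 = 0.00087

0.00087


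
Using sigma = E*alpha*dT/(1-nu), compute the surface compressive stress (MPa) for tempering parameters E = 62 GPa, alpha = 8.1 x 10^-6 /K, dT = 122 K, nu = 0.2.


Tempering stress: sigma = E * alpha * dT / (1 - nu)
  E (MPa) = 62 * 1000 = 62000
  Numerator = 62000 * (8.1 x 10^-6) * 122 = 61.2684
  Denominator = 1 - 0.2 = 0.8
  sigma = 61.2684 / 0.8 = 76.6 MPa

76.6 MPa


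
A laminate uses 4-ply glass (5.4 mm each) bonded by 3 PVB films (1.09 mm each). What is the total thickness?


Total thickness = glass contribution + PVB contribution
  Glass: 4 * 5.4 = 21.6 mm
  PVB: 3 * 1.09 = 3.27 mm
  Total = 21.6 + 3.27 = 24.87 mm

24.87 mm


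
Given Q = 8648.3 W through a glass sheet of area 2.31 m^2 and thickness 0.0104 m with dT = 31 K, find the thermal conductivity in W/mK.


Fourier's law rearranged: k = Q * t / (A * dT)
  Numerator = 8648.3 * 0.0104 = 89.94232
  Denominator = 2.31 * 31 = 71.61
  k = 89.94232 / 71.61 = 1.256 W/mK

1.256 W/mK


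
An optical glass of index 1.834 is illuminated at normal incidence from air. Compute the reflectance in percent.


Fresnel reflectance at normal incidence:
  R = ((n - 1)/(n + 1))^2
  (n - 1)/(n + 1) = (1.834 - 1)/(1.834 + 1) = 0.294284
  R = 0.294284^2 = 0.0866031
  R(%) = 0.0866031 * 100 = 8.66%

8.66%


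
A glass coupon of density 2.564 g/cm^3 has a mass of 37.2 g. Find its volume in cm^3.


Rearrange rho = m / V:
  V = m / rho
  V = 37.2 / 2.564 = 14.509 cm^3

14.509 cm^3


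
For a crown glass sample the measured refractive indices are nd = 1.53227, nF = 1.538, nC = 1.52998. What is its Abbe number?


Abbe number formula: Vd = (nd - 1) / (nF - nC)
  nd - 1 = 1.53227 - 1 = 0.53227
  nF - nC = 1.538 - 1.52998 = 0.00802
  Vd = 0.53227 / 0.00802 = 66.37

66.37


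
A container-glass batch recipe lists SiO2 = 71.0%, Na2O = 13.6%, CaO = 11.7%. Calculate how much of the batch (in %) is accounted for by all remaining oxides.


Sum the three major oxides:
  SiO2 + Na2O + CaO = 71.0 + 13.6 + 11.7 = 96.3%
Subtract from 100%:
  Others = 100 - 96.3 = 3.7%

3.7%


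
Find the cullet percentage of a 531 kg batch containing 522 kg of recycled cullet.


Cullet ratio = (cullet mass / total batch mass) * 100
  Ratio = 522 / 531 * 100 = 98.31%

98.31%


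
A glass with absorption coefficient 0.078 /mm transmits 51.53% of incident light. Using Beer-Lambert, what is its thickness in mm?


Rearrange T = exp(-alpha * thickness):
  thickness = -ln(T) / alpha
  T = 51.53/100 = 0.5153
  ln(T) = -0.66301
  -ln(T) = 0.66301
  thickness = 0.66301 / 0.078 = 8.5 mm

8.5 mm


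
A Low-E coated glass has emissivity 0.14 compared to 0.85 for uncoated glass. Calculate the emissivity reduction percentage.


Percentage reduction = (1 - coated/uncoated) * 100
  Ratio = 0.14 / 0.85 = 0.1647
  Reduction = (1 - 0.1647) * 100 = 83.5%

83.5%


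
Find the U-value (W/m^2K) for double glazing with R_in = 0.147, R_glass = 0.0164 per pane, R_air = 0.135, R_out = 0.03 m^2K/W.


Total thermal resistance (series):
  R_total = R_in + R_glass + R_air + R_glass + R_out
  R_total = 0.147 + 0.0164 + 0.135 + 0.0164 + 0.03 = 0.3448 m^2K/W
U-value = 1 / R_total = 1 / 0.3448 = 2.9 W/m^2K

2.9 W/m^2K


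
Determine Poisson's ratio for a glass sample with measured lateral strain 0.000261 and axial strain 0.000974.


Poisson's ratio: nu = lateral strain / axial strain
  nu = 0.000261 / 0.000974 = 0.268

0.268


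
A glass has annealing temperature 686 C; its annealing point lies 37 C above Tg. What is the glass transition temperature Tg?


Rearrange T_anneal = Tg + offset for Tg:
  Tg = T_anneal - offset = 686 - 37 = 649 C

649 C


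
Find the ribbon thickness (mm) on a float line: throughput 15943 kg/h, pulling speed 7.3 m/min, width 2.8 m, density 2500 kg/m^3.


Ribbon cross-section from mass balance:
  Volume rate = throughput / density = 15943 / 2500 = 6.3772 m^3/h
  thickness = volume rate / (speed * 60 * width), i.e.
  thickness = throughput / (60 * speed * width * density) * 1000
  thickness = 15943 / (60 * 7.3 * 2.8 * 2500) * 1000 = 5.2 mm

5.2 mm


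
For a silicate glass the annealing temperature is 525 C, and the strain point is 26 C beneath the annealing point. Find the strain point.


Strain point = annealing point - difference:
  T_strain = 525 - 26 = 499 C

499 C


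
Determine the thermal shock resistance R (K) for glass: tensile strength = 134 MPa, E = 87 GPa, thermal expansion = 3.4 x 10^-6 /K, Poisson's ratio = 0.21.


Thermal shock resistance: R = sigma * (1 - nu) / (E * alpha)
  Numerator = 134 * (1 - 0.21) = 105.86
  Denominator = 87 * 1000 * (3.4 x 10^-6) = 0.2958
  R = 105.86 / 0.2958 = 357.9 K

357.9 K


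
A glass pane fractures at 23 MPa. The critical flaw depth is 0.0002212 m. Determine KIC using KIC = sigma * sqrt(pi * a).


Fracture toughness: KIC = sigma * sqrt(pi * a)
  pi * a = pi * 0.0002212 = 0.00069492
  sqrt(pi * a) = 0.026361
  KIC = 23 * 0.026361 = 0.606 MPa*sqrt(m)

0.606 MPa*sqrt(m)


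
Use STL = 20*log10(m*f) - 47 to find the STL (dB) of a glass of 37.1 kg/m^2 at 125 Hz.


Mass law: STL = 20 * log10(m * f) - 47
  m * f = 37.1 * 125 = 4637.5
  log10(4637.5) = 3.66628
  STL = 20 * 3.66628 - 47 = 73.3256 - 47 = 26.3 dB

26.3 dB


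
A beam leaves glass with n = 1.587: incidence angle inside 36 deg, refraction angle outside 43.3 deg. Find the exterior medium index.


Apply Snell's law: n1 * sin(theta1) = n2 * sin(theta2)
  n2 = n1 * sin(theta1) / sin(theta2)
  sin(36) = 0.587785
  sin(43.3) = 0.685818
  n2 = 1.587 * 0.587785 / 0.685818 = 1.3601

1.3601


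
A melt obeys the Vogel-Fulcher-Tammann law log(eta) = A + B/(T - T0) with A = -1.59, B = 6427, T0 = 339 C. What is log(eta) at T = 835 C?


VFT equation: log(eta) = A + B / (T - T0)
  T - T0 = 835 - 339 = 496
  B / (T - T0) = 6427 / 496 = 12.958
  log(eta) = -1.59 + 12.958 = 11.368

11.368


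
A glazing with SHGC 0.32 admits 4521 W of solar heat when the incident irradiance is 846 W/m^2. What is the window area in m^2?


Rearrange Q = Area * SHGC * Irradiance:
  Area = Q / (SHGC * Irradiance)
  Area = 4521 / (0.32 * 846) = 16.7 m^2

16.7 m^2


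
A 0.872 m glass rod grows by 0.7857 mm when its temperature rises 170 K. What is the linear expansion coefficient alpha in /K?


Rearrange dL = alpha * L0 * dT for alpha:
  alpha = dL / (L0 * dT)
  alpha = (0.7857 / 1000) / (0.872 * 170) = 0.0000053 /K = 5.3 x 10^-6 /K

5.3 x 10^-6 /K


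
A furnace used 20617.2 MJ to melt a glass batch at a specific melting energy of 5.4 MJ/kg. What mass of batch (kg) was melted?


Rearrange E = m * s for m:
  m = E / s
  m = 20617.2 / 5.4 = 3818.0 kg

3818.0 kg


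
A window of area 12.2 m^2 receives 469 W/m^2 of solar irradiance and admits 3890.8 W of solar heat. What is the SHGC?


Rearrange Q = Area * SHGC * Irradiance:
  SHGC = Q / (Area * Irradiance)
  SHGC = 3890.8 / (12.2 * 469) = 0.68

0.68


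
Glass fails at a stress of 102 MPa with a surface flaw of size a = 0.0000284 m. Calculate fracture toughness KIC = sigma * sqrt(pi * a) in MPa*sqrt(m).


Fracture toughness: KIC = sigma * sqrt(pi * a)
  pi * a = pi * 0.0000284 = 0.000089221
  sqrt(pi * a) = 0.009446
  KIC = 102 * 0.009446 = 0.963 MPa*sqrt(m)

0.963 MPa*sqrt(m)


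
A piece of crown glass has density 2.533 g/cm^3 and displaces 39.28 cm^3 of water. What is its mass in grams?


Rearrange rho = m / V:
  m = rho * V
  m = 2.533 * 39.28 = 99.496 g

99.496 g


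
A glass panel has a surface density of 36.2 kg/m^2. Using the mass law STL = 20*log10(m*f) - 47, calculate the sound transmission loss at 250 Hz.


Mass law: STL = 20 * log10(m * f) - 47
  m * f = 36.2 * 250 = 9050
  log10(9050) = 3.95665
  STL = 20 * 3.95665 - 47 = 79.133 - 47 = 32.1 dB

32.1 dB


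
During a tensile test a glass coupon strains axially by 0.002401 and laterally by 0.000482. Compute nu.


Poisson's ratio: nu = lateral strain / axial strain
  nu = 0.000482 / 0.002401 = 0.2007

0.2007


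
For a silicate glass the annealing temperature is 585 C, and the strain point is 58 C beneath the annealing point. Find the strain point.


Strain point = annealing point - difference:
  T_strain = 585 - 58 = 527 C

527 C


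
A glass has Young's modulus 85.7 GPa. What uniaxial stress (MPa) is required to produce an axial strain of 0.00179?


Rearrange E = sigma / epsilon:
  sigma = E * epsilon
  E (MPa) = 85.7 * 1000 = 85700
  sigma = 85700 * 0.00179 = 153.4 MPa

153.4 MPa


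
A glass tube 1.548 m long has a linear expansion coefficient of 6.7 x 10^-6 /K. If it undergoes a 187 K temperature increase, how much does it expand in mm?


Thermal expansion formula: dL = alpha * L0 * dT
  dL = (6.7 x 10^-6) * 1.548 * 187 = 0.00193949 m
Convert to mm: 0.00193949 * 1000 = 1.9395 mm

1.9395 mm


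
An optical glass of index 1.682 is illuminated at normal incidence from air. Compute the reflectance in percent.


Fresnel reflectance at normal incidence:
  R = ((n - 1)/(n + 1))^2
  (n - 1)/(n + 1) = (1.682 - 1)/(1.682 + 1) = 0.254288
  R = 0.254288^2 = 0.0646624
  R(%) = 0.0646624 * 100 = 6.466%

6.466%


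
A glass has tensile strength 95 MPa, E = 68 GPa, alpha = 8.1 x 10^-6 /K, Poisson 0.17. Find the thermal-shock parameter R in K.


Thermal shock resistance: R = sigma * (1 - nu) / (E * alpha)
  Numerator = 95 * (1 - 0.17) = 78.85
  Denominator = 68 * 1000 * (8.1 x 10^-6) = 0.5508
  R = 78.85 / 0.5508 = 143.2 K

143.2 K


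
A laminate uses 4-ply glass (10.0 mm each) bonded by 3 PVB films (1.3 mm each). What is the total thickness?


Total thickness = glass contribution + PVB contribution
  Glass: 4 * 10.0 = 40.0 mm
  PVB: 3 * 1.3 = 3.9 mm
  Total = 40.0 + 3.9 = 43.9 mm

43.9 mm


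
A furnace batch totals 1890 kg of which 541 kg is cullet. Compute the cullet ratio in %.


Cullet ratio = (cullet mass / total batch mass) * 100
  Ratio = 541 / 1890 * 100 = 28.62%

28.62%


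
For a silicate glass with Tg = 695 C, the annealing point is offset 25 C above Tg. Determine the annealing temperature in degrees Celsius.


The annealing temperature is Tg plus the offset:
  T_anneal = 695 + 25 = 720 C

720 C


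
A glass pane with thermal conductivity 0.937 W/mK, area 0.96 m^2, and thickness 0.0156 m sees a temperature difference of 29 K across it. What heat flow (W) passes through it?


Fourier's law: Q = k * A * dT / t
  Q = 0.937 * 0.96 * 29 / 0.0156
  Q = 26.08608 / 0.0156 = 1672.2 W

1672.2 W


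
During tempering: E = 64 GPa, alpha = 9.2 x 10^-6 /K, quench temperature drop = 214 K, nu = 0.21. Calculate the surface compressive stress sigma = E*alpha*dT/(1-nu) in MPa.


Tempering stress: sigma = E * alpha * dT / (1 - nu)
  E (MPa) = 64 * 1000 = 64000
  Numerator = 64000 * (9.2 x 10^-6) * 214 = 126.0032
  Denominator = 1 - 0.21 = 0.79
  sigma = 126.0032 / 0.79 = 159.5 MPa

159.5 MPa


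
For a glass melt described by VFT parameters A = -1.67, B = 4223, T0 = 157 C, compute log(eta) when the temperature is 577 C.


VFT equation: log(eta) = A + B / (T - T0)
  T - T0 = 577 - 157 = 420
  B / (T - T0) = 4223 / 420 = 10.055
  log(eta) = -1.67 + 10.055 = 8.385

8.385


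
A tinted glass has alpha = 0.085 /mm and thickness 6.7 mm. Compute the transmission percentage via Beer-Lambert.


Beer-Lambert law: T = exp(-alpha * thickness)
  exponent = -0.085 * 6.7 = -0.5695
  T = exp(-0.5695) = 0.5658
  Percentage = 0.5658 * 100 = 56.58%

56.58%
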